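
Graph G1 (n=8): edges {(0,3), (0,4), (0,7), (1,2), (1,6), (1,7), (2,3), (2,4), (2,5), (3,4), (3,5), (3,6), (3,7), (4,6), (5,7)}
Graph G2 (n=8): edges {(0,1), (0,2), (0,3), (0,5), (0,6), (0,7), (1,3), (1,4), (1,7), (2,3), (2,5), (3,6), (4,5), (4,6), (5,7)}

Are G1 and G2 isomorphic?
Yes, isomorphic

The graphs are isomorphic.
One valid mapping φ: V(G1) → V(G2): 0→2, 1→4, 2→1, 3→0, 4→3, 5→7, 6→6, 7→5

Verify φ preserves adjacency — for each edge of G1, its image is an edge of G2:
  (0,3) → (φ(0),φ(3)) = (0,2) ∈ E(G2) ✓
  (0,4) → (φ(0),φ(4)) = (2,3) ∈ E(G2) ✓
  (0,7) → (φ(0),φ(7)) = (2,5) ∈ E(G2) ✓
  (1,2) → (φ(1),φ(2)) = (1,4) ∈ E(G2) ✓
  (1,6) → (φ(1),φ(6)) = (4,6) ∈ E(G2) ✓
  (1,7) → (φ(1),φ(7)) = (4,5) ∈ E(G2) ✓
  (2,3) → (φ(2),φ(3)) = (0,1) ∈ E(G2) ✓
  (2,4) → (φ(2),φ(4)) = (1,3) ∈ E(G2) ✓
  (2,5) → (φ(2),φ(5)) = (1,7) ∈ E(G2) ✓
  (3,4) → (φ(3),φ(4)) = (0,3) ∈ E(G2) ✓
  (3,5) → (φ(3),φ(5)) = (0,7) ∈ E(G2) ✓
  (3,6) → (φ(3),φ(6)) = (0,6) ∈ E(G2) ✓
  (3,7) → (φ(3),φ(7)) = (0,5) ∈ E(G2) ✓
  (4,6) → (φ(4),φ(6)) = (3,6) ∈ E(G2) ✓
  (5,7) → (φ(5),φ(7)) = (5,7) ∈ E(G2) ✓
All 15 edges of G1 map to edges of G2, and |E(G1)| = |E(G2)| = 15, so φ is a bijection on edges as well as vertices. Hence G1 ≅ G2.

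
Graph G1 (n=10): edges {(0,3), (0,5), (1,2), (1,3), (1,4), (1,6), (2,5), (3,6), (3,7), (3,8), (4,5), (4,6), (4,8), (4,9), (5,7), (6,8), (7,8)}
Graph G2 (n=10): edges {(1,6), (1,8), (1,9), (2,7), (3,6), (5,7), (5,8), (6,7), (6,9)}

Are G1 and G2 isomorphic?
No, not isomorphic

The graphs are NOT isomorphic.

Degrees in G1: deg(0)=2, deg(1)=4, deg(2)=2, deg(3)=5, deg(4)=5, deg(5)=4, deg(6)=4, deg(7)=3, deg(8)=4, deg(9)=1.
Sorted degree sequence of G1: [5, 5, 4, 4, 4, 4, 3, 2, 2, 1].
Degrees in G2: deg(0)=0, deg(1)=3, deg(2)=1, deg(3)=1, deg(4)=0, deg(5)=2, deg(6)=4, deg(7)=3, deg(8)=2, deg(9)=2.
Sorted degree sequence of G2: [4, 3, 3, 2, 2, 2, 1, 1, 0, 0].
The (sorted) degree sequence is an isomorphism invariant, so since G1 and G2 have different degree sequences they cannot be isomorphic.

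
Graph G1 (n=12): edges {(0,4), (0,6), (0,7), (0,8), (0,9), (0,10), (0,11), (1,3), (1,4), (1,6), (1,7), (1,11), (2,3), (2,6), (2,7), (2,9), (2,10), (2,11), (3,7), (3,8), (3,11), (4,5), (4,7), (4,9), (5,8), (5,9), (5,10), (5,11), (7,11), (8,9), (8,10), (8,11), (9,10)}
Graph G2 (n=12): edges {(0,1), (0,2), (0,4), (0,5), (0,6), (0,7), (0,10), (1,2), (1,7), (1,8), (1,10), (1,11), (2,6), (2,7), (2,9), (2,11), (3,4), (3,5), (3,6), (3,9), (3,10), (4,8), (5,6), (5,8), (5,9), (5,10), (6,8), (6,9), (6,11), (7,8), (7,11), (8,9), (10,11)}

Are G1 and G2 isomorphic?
Yes, isomorphic

The graphs are isomorphic.
One valid mapping φ: V(G1) → V(G2): 0→0, 1→3, 2→8, 3→9, 4→10, 5→11, 6→4, 7→5, 8→2, 9→1, 10→7, 11→6

Verify φ preserves adjacency — for each edge of G1, its image is an edge of G2:
  (0,4) → (φ(0),φ(4)) = (0,10) ∈ E(G2) ✓
  (0,6) → (φ(0),φ(6)) = (0,4) ∈ E(G2) ✓
  (0,7) → (φ(0),φ(7)) = (0,5) ∈ E(G2) ✓
  (0,8) → (φ(0),φ(8)) = (0,2) ∈ E(G2) ✓
  (0,9) → (φ(0),φ(9)) = (0,1) ∈ E(G2) ✓
  (0,10) → (φ(0),φ(10)) = (0,7) ∈ E(G2) ✓
  (0,11) → (φ(0),φ(11)) = (0,6) ∈ E(G2) ✓
  (1,3) → (φ(1),φ(3)) = (3,9) ∈ E(G2) ✓
  (1,4) → (φ(1),φ(4)) = (3,10) ∈ E(G2) ✓
  (1,6) → (φ(1),φ(6)) = (3,4) ∈ E(G2) ✓
  (1,7) → (φ(1),φ(7)) = (3,5) ∈ E(G2) ✓
  (1,11) → (φ(1),φ(11)) = (3,6) ∈ E(G2) ✓
  (2,3) → (φ(2),φ(3)) = (8,9) ∈ E(G2) ✓
  (2,6) → (φ(2),φ(6)) = (4,8) ∈ E(G2) ✓
  (2,7) → (φ(2),φ(7)) = (5,8) ∈ E(G2) ✓
  (2,9) → (φ(2),φ(9)) = (1,8) ∈ E(G2) ✓
  (2,10) → (φ(2),φ(10)) = (7,8) ∈ E(G2) ✓
  (2,11) → (φ(2),φ(11)) = (6,8) ∈ E(G2) ✓
  (3,7) → (φ(3),φ(7)) = (5,9) ∈ E(G2) ✓
  (3,8) → (φ(3),φ(8)) = (2,9) ∈ E(G2) ✓
  (3,11) → (φ(3),φ(11)) = (6,9) ∈ E(G2) ✓
  (4,5) → (φ(4),φ(5)) = (10,11) ∈ E(G2) ✓
  (4,7) → (φ(4),φ(7)) = (5,10) ∈ E(G2) ✓
  (4,9) → (φ(4),φ(9)) = (1,10) ∈ E(G2) ✓
  (5,8) → (φ(5),φ(8)) = (2,11) ∈ E(G2) ✓
  (5,9) → (φ(5),φ(9)) = (1,11) ∈ E(G2) ✓
  (5,10) → (φ(5),φ(10)) = (7,11) ∈ E(G2) ✓
  (5,11) → (φ(5),φ(11)) = (6,11) ∈ E(G2) ✓
  (7,11) → (φ(7),φ(11)) = (5,6) ∈ E(G2) ✓
  (8,9) → (φ(8),φ(9)) = (1,2) ∈ E(G2) ✓
  (8,10) → (φ(8),φ(10)) = (2,7) ∈ E(G2) ✓
  (8,11) → (φ(8),φ(11)) = (2,6) ∈ E(G2) ✓
  (9,10) → (φ(9),φ(10)) = (1,7) ∈ E(G2) ✓
All 33 edges of G1 map to edges of G2, and |E(G1)| = |E(G2)| = 33, so φ is a bijection on edges as well as vertices. Hence G1 ≅ G2.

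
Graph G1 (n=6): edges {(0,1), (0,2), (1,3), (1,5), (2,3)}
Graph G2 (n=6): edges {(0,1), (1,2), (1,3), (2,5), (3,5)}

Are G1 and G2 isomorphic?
Yes, isomorphic

The graphs are isomorphic.
One valid mapping φ: V(G1) → V(G2): 0→3, 1→1, 2→5, 3→2, 4→4, 5→0

Verify φ preserves adjacency — for each edge of G1, its image is an edge of G2:
  (0,1) → (φ(0),φ(1)) = (1,3) ∈ E(G2) ✓
  (0,2) → (φ(0),φ(2)) = (3,5) ∈ E(G2) ✓
  (1,3) → (φ(1),φ(3)) = (1,2) ∈ E(G2) ✓
  (1,5) → (φ(1),φ(5)) = (0,1) ∈ E(G2) ✓
  (2,3) → (φ(2),φ(3)) = (2,5) ∈ E(G2) ✓
All 5 edges of G1 map to edges of G2, and |E(G1)| = |E(G2)| = 5, so φ is a bijection on edges as well as vertices. Hence G1 ≅ G2.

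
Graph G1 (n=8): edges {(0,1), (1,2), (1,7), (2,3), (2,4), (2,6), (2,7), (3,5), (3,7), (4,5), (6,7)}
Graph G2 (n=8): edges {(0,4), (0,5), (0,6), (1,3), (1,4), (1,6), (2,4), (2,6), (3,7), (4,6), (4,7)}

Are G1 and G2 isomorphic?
Yes, isomorphic

The graphs are isomorphic.
One valid mapping φ: V(G1) → V(G2): 0→5, 1→0, 2→4, 3→1, 4→7, 5→3, 6→2, 7→6

Verify φ preserves adjacency — for each edge of G1, its image is an edge of G2:
  (0,1) → (φ(0),φ(1)) = (0,5) ∈ E(G2) ✓
  (1,2) → (φ(1),φ(2)) = (0,4) ∈ E(G2) ✓
  (1,7) → (φ(1),φ(7)) = (0,6) ∈ E(G2) ✓
  (2,3) → (φ(2),φ(3)) = (1,4) ∈ E(G2) ✓
  (2,4) → (φ(2),φ(4)) = (4,7) ∈ E(G2) ✓
  (2,6) → (φ(2),φ(6)) = (2,4) ∈ E(G2) ✓
  (2,7) → (φ(2),φ(7)) = (4,6) ∈ E(G2) ✓
  (3,5) → (φ(3),φ(5)) = (1,3) ∈ E(G2) ✓
  (3,7) → (φ(3),φ(7)) = (1,6) ∈ E(G2) ✓
  (4,5) → (φ(4),φ(5)) = (3,7) ∈ E(G2) ✓
  (6,7) → (φ(6),φ(7)) = (2,6) ∈ E(G2) ✓
All 11 edges of G1 map to edges of G2, and |E(G1)| = |E(G2)| = 11, so φ is a bijection on edges as well as vertices. Hence G1 ≅ G2.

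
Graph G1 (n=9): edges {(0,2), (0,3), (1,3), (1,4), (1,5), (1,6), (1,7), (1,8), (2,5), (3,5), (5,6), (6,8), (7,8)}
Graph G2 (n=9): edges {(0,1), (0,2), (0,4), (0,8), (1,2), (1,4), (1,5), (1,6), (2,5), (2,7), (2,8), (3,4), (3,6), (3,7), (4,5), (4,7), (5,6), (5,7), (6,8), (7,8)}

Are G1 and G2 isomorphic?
No, not isomorphic

The graphs are NOT isomorphic.

Degrees in G1: deg(0)=2, deg(1)=6, deg(2)=2, deg(3)=3, deg(4)=1, deg(5)=4, deg(6)=3, deg(7)=2, deg(8)=3.
Sorted degree sequence of G1: [6, 4, 3, 3, 3, 2, 2, 2, 1].
Degrees in G2: deg(0)=4, deg(1)=5, deg(2)=5, deg(3)=3, deg(4)=5, deg(5)=5, deg(6)=4, deg(7)=5, deg(8)=4.
Sorted degree sequence of G2: [5, 5, 5, 5, 5, 4, 4, 4, 3].
The (sorted) degree sequence is an isomorphism invariant, so since G1 and G2 have different degree sequences they cannot be isomorphic.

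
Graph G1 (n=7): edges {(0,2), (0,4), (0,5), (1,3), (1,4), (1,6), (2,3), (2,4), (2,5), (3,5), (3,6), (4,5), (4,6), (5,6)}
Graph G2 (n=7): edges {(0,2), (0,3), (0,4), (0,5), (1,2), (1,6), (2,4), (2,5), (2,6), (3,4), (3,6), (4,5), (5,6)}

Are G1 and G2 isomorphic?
No, not isomorphic

The graphs are NOT isomorphic.

Counting triangles (3-cliques): G1 has 9, G2 has 7.
Triangle count is an isomorphism invariant, so differing triangle counts rule out isomorphism.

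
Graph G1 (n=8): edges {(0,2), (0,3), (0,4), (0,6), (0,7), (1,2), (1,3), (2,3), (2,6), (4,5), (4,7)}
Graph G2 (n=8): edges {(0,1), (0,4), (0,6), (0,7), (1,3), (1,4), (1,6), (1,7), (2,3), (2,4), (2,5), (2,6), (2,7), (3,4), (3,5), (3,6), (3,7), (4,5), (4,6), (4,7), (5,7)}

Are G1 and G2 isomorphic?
No, not isomorphic

The graphs are NOT isomorphic.

Counting triangles (3-cliques): G1 has 4, G2 has 23.
Triangle count is an isomorphism invariant, so differing triangle counts rule out isomorphism.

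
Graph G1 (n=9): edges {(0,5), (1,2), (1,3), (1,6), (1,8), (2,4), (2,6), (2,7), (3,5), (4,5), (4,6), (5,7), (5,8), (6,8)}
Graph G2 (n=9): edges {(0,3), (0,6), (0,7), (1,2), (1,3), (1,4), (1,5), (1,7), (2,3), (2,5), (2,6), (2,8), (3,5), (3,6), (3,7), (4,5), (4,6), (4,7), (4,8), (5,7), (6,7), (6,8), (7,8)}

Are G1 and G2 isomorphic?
No, not isomorphic

The graphs are NOT isomorphic.

Counting triangles (3-cliques): G1 has 3, G2 has 20.
Triangle count is an isomorphism invariant, so differing triangle counts rule out isomorphism.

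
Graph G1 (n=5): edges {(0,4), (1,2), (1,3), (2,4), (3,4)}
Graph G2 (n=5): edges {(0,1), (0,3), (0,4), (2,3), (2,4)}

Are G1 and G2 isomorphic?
Yes, isomorphic

The graphs are isomorphic.
One valid mapping φ: V(G1) → V(G2): 0→1, 1→2, 2→3, 3→4, 4→0

Verify φ preserves adjacency — for each edge of G1, its image is an edge of G2:
  (0,4) → (φ(0),φ(4)) = (0,1) ∈ E(G2) ✓
  (1,2) → (φ(1),φ(2)) = (2,3) ∈ E(G2) ✓
  (1,3) → (φ(1),φ(3)) = (2,4) ∈ E(G2) ✓
  (2,4) → (φ(2),φ(4)) = (0,3) ∈ E(G2) ✓
  (3,4) → (φ(3),φ(4)) = (0,4) ∈ E(G2) ✓
All 5 edges of G1 map to edges of G2, and |E(G1)| = |E(G2)| = 5, so φ is a bijection on edges as well as vertices. Hence G1 ≅ G2.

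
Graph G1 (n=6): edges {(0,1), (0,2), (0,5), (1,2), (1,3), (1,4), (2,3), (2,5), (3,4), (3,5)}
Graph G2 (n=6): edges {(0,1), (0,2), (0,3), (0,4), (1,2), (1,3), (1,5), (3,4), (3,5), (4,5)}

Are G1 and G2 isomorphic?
Yes, isomorphic

The graphs are isomorphic.
One valid mapping φ: V(G1) → V(G2): 0→4, 1→0, 2→3, 3→1, 4→2, 5→5

Verify φ preserves adjacency — for each edge of G1, its image is an edge of G2:
  (0,1) → (φ(0),φ(1)) = (0,4) ∈ E(G2) ✓
  (0,2) → (φ(0),φ(2)) = (3,4) ∈ E(G2) ✓
  (0,5) → (φ(0),φ(5)) = (4,5) ∈ E(G2) ✓
  (1,2) → (φ(1),φ(2)) = (0,3) ∈ E(G2) ✓
  (1,3) → (φ(1),φ(3)) = (0,1) ∈ E(G2) ✓
  (1,4) → (φ(1),φ(4)) = (0,2) ∈ E(G2) ✓
  (2,3) → (φ(2),φ(3)) = (1,3) ∈ E(G2) ✓
  (2,5) → (φ(2),φ(5)) = (3,5) ∈ E(G2) ✓
  (3,4) → (φ(3),φ(4)) = (1,2) ∈ E(G2) ✓
  (3,5) → (φ(3),φ(5)) = (1,5) ∈ E(G2) ✓
All 10 edges of G1 map to edges of G2, and |E(G1)| = |E(G2)| = 10, so φ is a bijection on edges as well as vertices. Hence G1 ≅ G2.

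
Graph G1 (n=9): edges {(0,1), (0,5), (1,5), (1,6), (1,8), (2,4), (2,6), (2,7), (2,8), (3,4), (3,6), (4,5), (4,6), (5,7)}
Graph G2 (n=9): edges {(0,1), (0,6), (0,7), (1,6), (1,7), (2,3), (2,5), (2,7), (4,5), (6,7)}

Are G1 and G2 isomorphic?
No, not isomorphic

The graphs are NOT isomorphic.

Counting triangles (3-cliques): G1 has 3, G2 has 4.
Triangle count is an isomorphism invariant, so differing triangle counts rule out isomorphism.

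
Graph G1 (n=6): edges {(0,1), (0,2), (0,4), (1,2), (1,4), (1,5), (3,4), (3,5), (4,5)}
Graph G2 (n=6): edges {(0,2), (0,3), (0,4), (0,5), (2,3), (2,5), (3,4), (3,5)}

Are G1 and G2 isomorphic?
No, not isomorphic

The graphs are NOT isomorphic.

Counting triangles (3-cliques): G1 has 4, G2 has 5.
Triangle count is an isomorphism invariant, so differing triangle counts rule out isomorphism.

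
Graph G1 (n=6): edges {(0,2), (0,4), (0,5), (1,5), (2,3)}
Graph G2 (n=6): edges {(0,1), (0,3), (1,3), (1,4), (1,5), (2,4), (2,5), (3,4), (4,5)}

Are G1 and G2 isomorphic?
No, not isomorphic

The graphs are NOT isomorphic.

Counting triangles (3-cliques): G1 has 0, G2 has 4.
Triangle count is an isomorphism invariant, so differing triangle counts rule out isomorphism.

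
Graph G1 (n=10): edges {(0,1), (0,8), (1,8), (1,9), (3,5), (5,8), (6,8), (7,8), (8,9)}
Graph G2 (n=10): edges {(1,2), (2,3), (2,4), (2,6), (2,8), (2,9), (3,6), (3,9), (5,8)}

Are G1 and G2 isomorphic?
Yes, isomorphic

The graphs are isomorphic.
One valid mapping φ: V(G1) → V(G2): 0→6, 1→3, 2→7, 3→5, 4→0, 5→8, 6→1, 7→4, 8→2, 9→9

Verify φ preserves adjacency — for each edge of G1, its image is an edge of G2:
  (0,1) → (φ(0),φ(1)) = (3,6) ∈ E(G2) ✓
  (0,8) → (φ(0),φ(8)) = (2,6) ∈ E(G2) ✓
  (1,8) → (φ(1),φ(8)) = (2,3) ∈ E(G2) ✓
  (1,9) → (φ(1),φ(9)) = (3,9) ∈ E(G2) ✓
  (3,5) → (φ(3),φ(5)) = (5,8) ∈ E(G2) ✓
  (5,8) → (φ(5),φ(8)) = (2,8) ∈ E(G2) ✓
  (6,8) → (φ(6),φ(8)) = (1,2) ∈ E(G2) ✓
  (7,8) → (φ(7),φ(8)) = (2,4) ∈ E(G2) ✓
  (8,9) → (φ(8),φ(9)) = (2,9) ∈ E(G2) ✓
All 9 edges of G1 map to edges of G2, and |E(G1)| = |E(G2)| = 9, so φ is a bijection on edges as well as vertices. Hence G1 ≅ G2.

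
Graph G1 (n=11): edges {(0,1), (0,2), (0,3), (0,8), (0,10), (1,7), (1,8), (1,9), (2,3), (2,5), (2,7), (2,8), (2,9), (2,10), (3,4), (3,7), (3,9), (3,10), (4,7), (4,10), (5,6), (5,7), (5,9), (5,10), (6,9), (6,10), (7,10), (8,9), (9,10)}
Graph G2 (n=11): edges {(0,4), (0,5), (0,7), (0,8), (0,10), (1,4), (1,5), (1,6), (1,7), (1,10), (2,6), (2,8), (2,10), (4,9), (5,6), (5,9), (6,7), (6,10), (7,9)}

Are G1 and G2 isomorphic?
No, not isomorphic

The graphs are NOT isomorphic.

Connected components of G1: 1 component(s) with vertex sets [[0, 1, 2, 3, 4, 5, 6, 7, 8, 9, 10]], sizes [11].
Connected components of G2: 2 component(s) with vertex sets [[3], [0, 1, 2, 4, 5, 6, 7, 8, 9, 10]], sizes [1, 10].
The number of connected components (and the multiset of component sizes) is an isomorphism invariant — an isomorphism maps each component of G1 bijectively onto a component of G2. Since G1 has 1 component(s) and G2 has 2, they cannot be isomorphic.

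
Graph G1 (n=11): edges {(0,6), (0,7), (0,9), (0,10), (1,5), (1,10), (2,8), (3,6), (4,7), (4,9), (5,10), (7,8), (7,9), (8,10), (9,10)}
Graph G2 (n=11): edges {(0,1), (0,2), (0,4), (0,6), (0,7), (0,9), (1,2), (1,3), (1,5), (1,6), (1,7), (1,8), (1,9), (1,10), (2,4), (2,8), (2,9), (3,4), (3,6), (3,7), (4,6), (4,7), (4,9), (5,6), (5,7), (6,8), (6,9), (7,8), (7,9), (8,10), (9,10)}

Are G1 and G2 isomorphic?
No, not isomorphic

The graphs are NOT isomorphic.

Counting triangles (3-cliques): G1 has 4, G2 has 28.
Triangle count is an isomorphism invariant, so differing triangle counts rule out isomorphism.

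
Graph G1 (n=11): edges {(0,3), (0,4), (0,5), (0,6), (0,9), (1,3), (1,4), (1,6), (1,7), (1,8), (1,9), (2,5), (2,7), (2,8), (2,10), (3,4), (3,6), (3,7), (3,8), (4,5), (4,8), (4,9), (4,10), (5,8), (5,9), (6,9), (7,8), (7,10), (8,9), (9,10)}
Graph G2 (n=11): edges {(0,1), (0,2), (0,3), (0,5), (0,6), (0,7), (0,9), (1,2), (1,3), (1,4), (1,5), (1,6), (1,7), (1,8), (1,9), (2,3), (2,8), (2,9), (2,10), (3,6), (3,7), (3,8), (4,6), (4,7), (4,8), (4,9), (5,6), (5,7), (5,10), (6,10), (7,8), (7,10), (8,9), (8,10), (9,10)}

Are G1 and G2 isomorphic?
No, not isomorphic

The graphs are NOT isomorphic.

Degrees in G1: deg(0)=5, deg(1)=6, deg(2)=4, deg(3)=6, deg(4)=7, deg(5)=5, deg(6)=4, deg(7)=5, deg(8)=7, deg(9)=7, deg(10)=4.
Sorted degree sequence of G1: [7, 7, 7, 6, 6, 5, 5, 5, 4, 4, 4].
Degrees in G2: deg(0)=7, deg(1)=9, deg(2)=6, deg(3)=6, deg(4)=5, deg(5)=5, deg(6)=6, deg(7)=7, deg(8)=7, deg(9)=6, deg(10)=6.
Sorted degree sequence of G2: [9, 7, 7, 7, 6, 6, 6, 6, 6, 5, 5].
The (sorted) degree sequence is an isomorphism invariant, so since G1 and G2 have different degree sequences they cannot be isomorphic.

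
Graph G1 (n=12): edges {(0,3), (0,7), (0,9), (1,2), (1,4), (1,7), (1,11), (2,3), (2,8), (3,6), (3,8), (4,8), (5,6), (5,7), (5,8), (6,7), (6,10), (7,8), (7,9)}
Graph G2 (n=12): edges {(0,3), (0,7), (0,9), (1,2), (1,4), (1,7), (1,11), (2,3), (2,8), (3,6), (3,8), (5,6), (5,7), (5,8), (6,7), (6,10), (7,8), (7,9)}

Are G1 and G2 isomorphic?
No, not isomorphic

The graphs are NOT isomorphic.

Counting edges: G1 has 19 edge(s); G2 has 18 edge(s).
Edge count is an isomorphism invariant (a bijection on vertices induces a bijection on edges), so differing edge counts rule out isomorphism.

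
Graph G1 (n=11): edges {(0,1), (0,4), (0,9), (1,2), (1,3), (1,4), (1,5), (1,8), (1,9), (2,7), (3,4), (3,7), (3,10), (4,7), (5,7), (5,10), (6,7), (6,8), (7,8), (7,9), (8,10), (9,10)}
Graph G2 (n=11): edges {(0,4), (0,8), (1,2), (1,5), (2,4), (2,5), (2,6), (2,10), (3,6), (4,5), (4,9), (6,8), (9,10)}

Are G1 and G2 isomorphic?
No, not isomorphic

The graphs are NOT isomorphic.

Connected components of G1: 1 component(s) with vertex sets [[0, 1, 2, 3, 4, 5, 6, 7, 8, 9, 10]], sizes [11].
Connected components of G2: 2 component(s) with vertex sets [[7], [0, 1, 2, 3, 4, 5, 6, 8, 9, 10]], sizes [1, 10].
The number of connected components (and the multiset of component sizes) is an isomorphism invariant — an isomorphism maps each component of G1 bijectively onto a component of G2. Since G1 has 1 component(s) and G2 has 2, they cannot be isomorphic.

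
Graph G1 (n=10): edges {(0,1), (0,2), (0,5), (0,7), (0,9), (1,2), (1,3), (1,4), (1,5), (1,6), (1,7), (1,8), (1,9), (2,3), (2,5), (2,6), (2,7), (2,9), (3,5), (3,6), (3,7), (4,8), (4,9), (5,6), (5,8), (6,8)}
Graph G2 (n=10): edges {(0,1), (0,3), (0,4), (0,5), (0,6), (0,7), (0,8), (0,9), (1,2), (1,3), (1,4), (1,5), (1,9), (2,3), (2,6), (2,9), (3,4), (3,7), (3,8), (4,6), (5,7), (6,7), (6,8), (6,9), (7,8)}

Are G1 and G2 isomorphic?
No, not isomorphic

The graphs are NOT isomorphic.

Counting triangles (3-cliques): G1 has 26, G2 has 19.
Triangle count is an isomorphism invariant, so differing triangle counts rule out isomorphism.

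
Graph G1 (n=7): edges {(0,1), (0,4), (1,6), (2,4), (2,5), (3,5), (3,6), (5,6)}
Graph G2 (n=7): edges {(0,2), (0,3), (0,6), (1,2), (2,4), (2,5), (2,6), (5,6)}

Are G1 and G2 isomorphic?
No, not isomorphic

The graphs are NOT isomorphic.

Degrees in G1: deg(0)=2, deg(1)=2, deg(2)=2, deg(3)=2, deg(4)=2, deg(5)=3, deg(6)=3.
Sorted degree sequence of G1: [3, 3, 2, 2, 2, 2, 2].
Degrees in G2: deg(0)=3, deg(1)=1, deg(2)=5, deg(3)=1, deg(4)=1, deg(5)=2, deg(6)=3.
Sorted degree sequence of G2: [5, 3, 3, 2, 1, 1, 1].
The (sorted) degree sequence is an isomorphism invariant, so since G1 and G2 have different degree sequences they cannot be isomorphic.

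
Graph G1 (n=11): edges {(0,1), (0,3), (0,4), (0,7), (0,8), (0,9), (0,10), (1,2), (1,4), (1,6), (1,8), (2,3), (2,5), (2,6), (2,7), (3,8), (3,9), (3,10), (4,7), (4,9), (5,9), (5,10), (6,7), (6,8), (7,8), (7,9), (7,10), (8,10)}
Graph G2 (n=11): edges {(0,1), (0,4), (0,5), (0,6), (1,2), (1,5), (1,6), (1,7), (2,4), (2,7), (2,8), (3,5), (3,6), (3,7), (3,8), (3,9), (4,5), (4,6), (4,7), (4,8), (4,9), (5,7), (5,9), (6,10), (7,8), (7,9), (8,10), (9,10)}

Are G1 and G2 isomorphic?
Yes, isomorphic

The graphs are isomorphic.
One valid mapping φ: V(G1) → V(G2): 0→7, 1→1, 2→6, 3→3, 4→2, 5→10, 6→0, 7→4, 8→5, 9→8, 10→9

Verify φ preserves adjacency — for each edge of G1, its image is an edge of G2:
  (0,1) → (φ(0),φ(1)) = (1,7) ∈ E(G2) ✓
  (0,3) → (φ(0),φ(3)) = (3,7) ∈ E(G2) ✓
  (0,4) → (φ(0),φ(4)) = (2,7) ∈ E(G2) ✓
  (0,7) → (φ(0),φ(7)) = (4,7) ∈ E(G2) ✓
  (0,8) → (φ(0),φ(8)) = (5,7) ∈ E(G2) ✓
  (0,9) → (φ(0),φ(9)) = (7,8) ∈ E(G2) ✓
  (0,10) → (φ(0),φ(10)) = (7,9) ∈ E(G2) ✓
  (1,2) → (φ(1),φ(2)) = (1,6) ∈ E(G2) ✓
  (1,4) → (φ(1),φ(4)) = (1,2) ∈ E(G2) ✓
  (1,6) → (φ(1),φ(6)) = (0,1) ∈ E(G2) ✓
  (1,8) → (φ(1),φ(8)) = (1,5) ∈ E(G2) ✓
  (2,3) → (φ(2),φ(3)) = (3,6) ∈ E(G2) ✓
  (2,5) → (φ(2),φ(5)) = (6,10) ∈ E(G2) ✓
  (2,6) → (φ(2),φ(6)) = (0,6) ∈ E(G2) ✓
  (2,7) → (φ(2),φ(7)) = (4,6) ∈ E(G2) ✓
  (3,8) → (φ(3),φ(8)) = (3,5) ∈ E(G2) ✓
  (3,9) → (φ(3),φ(9)) = (3,8) ∈ E(G2) ✓
  (3,10) → (φ(3),φ(10)) = (3,9) ∈ E(G2) ✓
  (4,7) → (φ(4),φ(7)) = (2,4) ∈ E(G2) ✓
  (4,9) → (φ(4),φ(9)) = (2,8) ∈ E(G2) ✓
  (5,9) → (φ(5),φ(9)) = (8,10) ∈ E(G2) ✓
  (5,10) → (φ(5),φ(10)) = (9,10) ∈ E(G2) ✓
  (6,7) → (φ(6),φ(7)) = (0,4) ∈ E(G2) ✓
  (6,8) → (φ(6),φ(8)) = (0,5) ∈ E(G2) ✓
  (7,8) → (φ(7),φ(8)) = (4,5) ∈ E(G2) ✓
  (7,9) → (φ(7),φ(9)) = (4,8) ∈ E(G2) ✓
  (7,10) → (φ(7),φ(10)) = (4,9) ∈ E(G2) ✓
  (8,10) → (φ(8),φ(10)) = (5,9) ∈ E(G2) ✓
All 28 edges of G1 map to edges of G2, and |E(G1)| = |E(G2)| = 28, so φ is a bijection on edges as well as vertices. Hence G1 ≅ G2.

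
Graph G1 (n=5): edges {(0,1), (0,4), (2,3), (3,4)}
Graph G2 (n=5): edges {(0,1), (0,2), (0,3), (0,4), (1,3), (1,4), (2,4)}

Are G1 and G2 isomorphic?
No, not isomorphic

The graphs are NOT isomorphic.

Degrees in G1: deg(0)=2, deg(1)=1, deg(2)=1, deg(3)=2, deg(4)=2.
Sorted degree sequence of G1: [2, 2, 2, 1, 1].
Degrees in G2: deg(0)=4, deg(1)=3, deg(2)=2, deg(3)=2, deg(4)=3.
Sorted degree sequence of G2: [4, 3, 3, 2, 2].
The (sorted) degree sequence is an isomorphism invariant, so since G1 and G2 have different degree sequences they cannot be isomorphic.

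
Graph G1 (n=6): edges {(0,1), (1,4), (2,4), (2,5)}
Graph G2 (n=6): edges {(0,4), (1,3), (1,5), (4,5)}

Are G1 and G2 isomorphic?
Yes, isomorphic

The graphs are isomorphic.
One valid mapping φ: V(G1) → V(G2): 0→0, 1→4, 2→1, 3→2, 4→5, 5→3

Verify φ preserves adjacency — for each edge of G1, its image is an edge of G2:
  (0,1) → (φ(0),φ(1)) = (0,4) ∈ E(G2) ✓
  (1,4) → (φ(1),φ(4)) = (4,5) ∈ E(G2) ✓
  (2,4) → (φ(2),φ(4)) = (1,5) ∈ E(G2) ✓
  (2,5) → (φ(2),φ(5)) = (1,3) ∈ E(G2) ✓
All 4 edges of G1 map to edges of G2, and |E(G1)| = |E(G2)| = 4, so φ is a bijection on edges as well as vertices. Hence G1 ≅ G2.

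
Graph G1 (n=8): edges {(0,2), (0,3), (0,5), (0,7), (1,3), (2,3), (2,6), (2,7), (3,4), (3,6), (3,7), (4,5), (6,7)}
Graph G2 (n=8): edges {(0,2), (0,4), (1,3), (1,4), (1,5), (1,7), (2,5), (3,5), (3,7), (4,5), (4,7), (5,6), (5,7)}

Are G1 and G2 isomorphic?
Yes, isomorphic

The graphs are isomorphic.
One valid mapping φ: V(G1) → V(G2): 0→4, 1→6, 2→7, 3→5, 4→2, 5→0, 6→3, 7→1

Verify φ preserves adjacency — for each edge of G1, its image is an edge of G2:
  (0,2) → (φ(0),φ(2)) = (4,7) ∈ E(G2) ✓
  (0,3) → (φ(0),φ(3)) = (4,5) ∈ E(G2) ✓
  (0,5) → (φ(0),φ(5)) = (0,4) ∈ E(G2) ✓
  (0,7) → (φ(0),φ(7)) = (1,4) ∈ E(G2) ✓
  (1,3) → (φ(1),φ(3)) = (5,6) ∈ E(G2) ✓
  (2,3) → (φ(2),φ(3)) = (5,7) ∈ E(G2) ✓
  (2,6) → (φ(2),φ(6)) = (3,7) ∈ E(G2) ✓
  (2,7) → (φ(2),φ(7)) = (1,7) ∈ E(G2) ✓
  (3,4) → (φ(3),φ(4)) = (2,5) ∈ E(G2) ✓
  (3,6) → (φ(3),φ(6)) = (3,5) ∈ E(G2) ✓
  (3,7) → (φ(3),φ(7)) = (1,5) ∈ E(G2) ✓
  (4,5) → (φ(4),φ(5)) = (0,2) ∈ E(G2) ✓
  (6,7) → (φ(6),φ(7)) = (1,3) ∈ E(G2) ✓
All 13 edges of G1 map to edges of G2, and |E(G1)| = |E(G2)| = 13, so φ is a bijection on edges as well as vertices. Hence G1 ≅ G2.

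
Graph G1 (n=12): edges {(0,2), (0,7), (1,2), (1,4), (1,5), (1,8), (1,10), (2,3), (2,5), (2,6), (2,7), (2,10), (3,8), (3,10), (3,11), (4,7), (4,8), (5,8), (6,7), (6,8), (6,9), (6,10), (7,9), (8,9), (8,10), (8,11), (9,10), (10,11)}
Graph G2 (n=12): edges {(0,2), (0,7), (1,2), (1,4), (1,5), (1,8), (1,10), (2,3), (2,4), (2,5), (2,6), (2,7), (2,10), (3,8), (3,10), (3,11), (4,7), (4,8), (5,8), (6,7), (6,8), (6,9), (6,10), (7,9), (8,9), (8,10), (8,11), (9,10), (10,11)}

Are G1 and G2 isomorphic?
No, not isomorphic

The graphs are NOT isomorphic.

Counting edges: G1 has 28 edge(s); G2 has 29 edge(s).
Edge count is an isomorphism invariant (a bijection on vertices induces a bijection on edges), so differing edge counts rule out isomorphism.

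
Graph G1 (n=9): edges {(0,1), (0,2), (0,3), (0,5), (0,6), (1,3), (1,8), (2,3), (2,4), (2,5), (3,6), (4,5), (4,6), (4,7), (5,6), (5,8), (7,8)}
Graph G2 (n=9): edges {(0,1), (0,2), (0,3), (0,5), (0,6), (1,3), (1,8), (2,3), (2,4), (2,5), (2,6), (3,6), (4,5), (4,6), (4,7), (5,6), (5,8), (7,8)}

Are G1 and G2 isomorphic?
No, not isomorphic

The graphs are NOT isomorphic.

Counting edges: G1 has 17 edge(s); G2 has 18 edge(s).
Edge count is an isomorphism invariant (a bijection on vertices induces a bijection on edges), so differing edge counts rule out isomorphism.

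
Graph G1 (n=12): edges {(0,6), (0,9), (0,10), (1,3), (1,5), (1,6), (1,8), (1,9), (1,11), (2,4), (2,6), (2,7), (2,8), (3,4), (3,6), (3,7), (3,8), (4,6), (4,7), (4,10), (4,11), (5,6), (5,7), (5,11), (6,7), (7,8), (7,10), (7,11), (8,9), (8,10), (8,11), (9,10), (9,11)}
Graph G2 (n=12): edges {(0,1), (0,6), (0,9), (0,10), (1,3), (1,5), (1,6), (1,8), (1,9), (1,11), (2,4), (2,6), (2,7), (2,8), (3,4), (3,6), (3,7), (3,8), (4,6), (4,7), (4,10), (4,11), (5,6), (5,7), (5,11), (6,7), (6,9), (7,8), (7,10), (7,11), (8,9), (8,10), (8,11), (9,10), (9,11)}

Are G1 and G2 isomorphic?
No, not isomorphic

The graphs are NOT isomorphic.

Counting edges: G1 has 33 edge(s); G2 has 35 edge(s).
Edge count is an isomorphism invariant (a bijection on vertices induces a bijection on edges), so differing edge counts rule out isomorphism.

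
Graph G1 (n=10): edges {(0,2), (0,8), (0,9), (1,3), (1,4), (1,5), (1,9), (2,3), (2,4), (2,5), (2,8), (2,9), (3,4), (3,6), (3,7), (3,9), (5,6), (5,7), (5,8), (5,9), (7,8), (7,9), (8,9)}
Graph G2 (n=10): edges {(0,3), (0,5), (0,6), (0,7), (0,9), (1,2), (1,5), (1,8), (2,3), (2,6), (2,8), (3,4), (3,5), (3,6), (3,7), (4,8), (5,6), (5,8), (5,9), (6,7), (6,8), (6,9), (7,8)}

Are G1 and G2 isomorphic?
Yes, isomorphic

The graphs are isomorphic.
One valid mapping φ: V(G1) → V(G2): 0→9, 1→2, 2→5, 3→8, 4→1, 5→3, 6→4, 7→7, 8→0, 9→6

Verify φ preserves adjacency — for each edge of G1, its image is an edge of G2:
  (0,2) → (φ(0),φ(2)) = (5,9) ∈ E(G2) ✓
  (0,8) → (φ(0),φ(8)) = (0,9) ∈ E(G2) ✓
  (0,9) → (φ(0),φ(9)) = (6,9) ∈ E(G2) ✓
  (1,3) → (φ(1),φ(3)) = (2,8) ∈ E(G2) ✓
  (1,4) → (φ(1),φ(4)) = (1,2) ∈ E(G2) ✓
  (1,5) → (φ(1),φ(5)) = (2,3) ∈ E(G2) ✓
  (1,9) → (φ(1),φ(9)) = (2,6) ∈ E(G2) ✓
  (2,3) → (φ(2),φ(3)) = (5,8) ∈ E(G2) ✓
  (2,4) → (φ(2),φ(4)) = (1,5) ∈ E(G2) ✓
  (2,5) → (φ(2),φ(5)) = (3,5) ∈ E(G2) ✓
  (2,8) → (φ(2),φ(8)) = (0,5) ∈ E(G2) ✓
  (2,9) → (φ(2),φ(9)) = (5,6) ∈ E(G2) ✓
  (3,4) → (φ(3),φ(4)) = (1,8) ∈ E(G2) ✓
  (3,6) → (φ(3),φ(6)) = (4,8) ∈ E(G2) ✓
  (3,7) → (φ(3),φ(7)) = (7,8) ∈ E(G2) ✓
  (3,9) → (φ(3),φ(9)) = (6,8) ∈ E(G2) ✓
  (5,6) → (φ(5),φ(6)) = (3,4) ∈ E(G2) ✓
  (5,7) → (φ(5),φ(7)) = (3,7) ∈ E(G2) ✓
  (5,8) → (φ(5),φ(8)) = (0,3) ∈ E(G2) ✓
  (5,9) → (φ(5),φ(9)) = (3,6) ∈ E(G2) ✓
  (7,8) → (φ(7),φ(8)) = (0,7) ∈ E(G2) ✓
  (7,9) → (φ(7),φ(9)) = (6,7) ∈ E(G2) ✓
  (8,9) → (φ(8),φ(9)) = (0,6) ∈ E(G2) ✓
All 23 edges of G1 map to edges of G2, and |E(G1)| = |E(G2)| = 23, so φ is a bijection on edges as well as vertices. Hence G1 ≅ G2.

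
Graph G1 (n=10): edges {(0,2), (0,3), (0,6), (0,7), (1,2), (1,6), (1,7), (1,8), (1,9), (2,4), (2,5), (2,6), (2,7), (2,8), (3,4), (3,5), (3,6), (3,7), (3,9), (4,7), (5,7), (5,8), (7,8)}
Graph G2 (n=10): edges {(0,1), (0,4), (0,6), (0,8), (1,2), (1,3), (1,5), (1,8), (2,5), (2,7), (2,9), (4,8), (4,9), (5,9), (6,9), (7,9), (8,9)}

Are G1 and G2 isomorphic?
No, not isomorphic

The graphs are NOT isomorphic.

Counting triangles (3-cliques): G1 has 15, G2 has 6.
Triangle count is an isomorphism invariant, so differing triangle counts rule out isomorphism.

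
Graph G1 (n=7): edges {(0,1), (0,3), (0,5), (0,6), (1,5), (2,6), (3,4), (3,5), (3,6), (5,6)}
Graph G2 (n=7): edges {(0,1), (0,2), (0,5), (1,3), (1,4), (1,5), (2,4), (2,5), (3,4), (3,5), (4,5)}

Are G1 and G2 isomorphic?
No, not isomorphic

The graphs are NOT isomorphic.

Degrees in G1: deg(0)=4, deg(1)=2, deg(2)=1, deg(3)=4, deg(4)=1, deg(5)=4, deg(6)=4.
Sorted degree sequence of G1: [4, 4, 4, 4, 2, 1, 1].
Degrees in G2: deg(0)=3, deg(1)=4, deg(2)=3, deg(3)=3, deg(4)=4, deg(5)=5, deg(6)=0.
Sorted degree sequence of G2: [5, 4, 4, 3, 3, 3, 0].
The (sorted) degree sequence is an isomorphism invariant, so since G1 and G2 have different degree sequences they cannot be isomorphic.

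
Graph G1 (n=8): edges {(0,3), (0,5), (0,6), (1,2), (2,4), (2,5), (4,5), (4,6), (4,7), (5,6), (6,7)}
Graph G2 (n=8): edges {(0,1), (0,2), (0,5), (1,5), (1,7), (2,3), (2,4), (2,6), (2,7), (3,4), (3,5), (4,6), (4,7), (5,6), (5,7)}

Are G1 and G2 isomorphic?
No, not isomorphic

The graphs are NOT isomorphic.

Counting triangles (3-cliques): G1 has 4, G2 has 5.
Triangle count is an isomorphism invariant, so differing triangle counts rule out isomorphism.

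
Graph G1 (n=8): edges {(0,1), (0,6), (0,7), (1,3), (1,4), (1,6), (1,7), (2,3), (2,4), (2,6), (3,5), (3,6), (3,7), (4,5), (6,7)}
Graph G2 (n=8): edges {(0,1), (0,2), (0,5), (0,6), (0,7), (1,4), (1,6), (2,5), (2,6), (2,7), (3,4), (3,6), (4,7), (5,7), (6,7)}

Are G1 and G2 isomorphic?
Yes, isomorphic

The graphs are isomorphic.
One valid mapping φ: V(G1) → V(G2): 0→5, 1→7, 2→1, 3→6, 4→4, 5→3, 6→0, 7→2

Verify φ preserves adjacency — for each edge of G1, its image is an edge of G2:
  (0,1) → (φ(0),φ(1)) = (5,7) ∈ E(G2) ✓
  (0,6) → (φ(0),φ(6)) = (0,5) ∈ E(G2) ✓
  (0,7) → (φ(0),φ(7)) = (2,5) ∈ E(G2) ✓
  (1,3) → (φ(1),φ(3)) = (6,7) ∈ E(G2) ✓
  (1,4) → (φ(1),φ(4)) = (4,7) ∈ E(G2) ✓
  (1,6) → (φ(1),φ(6)) = (0,7) ∈ E(G2) ✓
  (1,7) → (φ(1),φ(7)) = (2,7) ∈ E(G2) ✓
  (2,3) → (φ(2),φ(3)) = (1,6) ∈ E(G2) ✓
  (2,4) → (φ(2),φ(4)) = (1,4) ∈ E(G2) ✓
  (2,6) → (φ(2),φ(6)) = (0,1) ∈ E(G2) ✓
  (3,5) → (φ(3),φ(5)) = (3,6) ∈ E(G2) ✓
  (3,6) → (φ(3),φ(6)) = (0,6) ∈ E(G2) ✓
  (3,7) → (φ(3),φ(7)) = (2,6) ∈ E(G2) ✓
  (4,5) → (φ(4),φ(5)) = (3,4) ∈ E(G2) ✓
  (6,7) → (φ(6),φ(7)) = (0,2) ∈ E(G2) ✓
All 15 edges of G1 map to edges of G2, and |E(G1)| = |E(G2)| = 15, so φ is a bijection on edges as well as vertices. Hence G1 ≅ G2.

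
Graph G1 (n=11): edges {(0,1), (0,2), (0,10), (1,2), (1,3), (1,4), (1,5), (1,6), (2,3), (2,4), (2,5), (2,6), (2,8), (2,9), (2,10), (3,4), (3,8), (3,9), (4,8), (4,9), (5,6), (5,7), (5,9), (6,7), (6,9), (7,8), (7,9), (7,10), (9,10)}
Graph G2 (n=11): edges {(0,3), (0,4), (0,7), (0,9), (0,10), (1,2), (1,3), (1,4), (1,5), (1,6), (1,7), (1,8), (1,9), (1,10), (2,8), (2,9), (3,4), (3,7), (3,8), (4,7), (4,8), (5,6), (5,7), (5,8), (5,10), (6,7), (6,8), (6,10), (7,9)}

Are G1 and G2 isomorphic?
Yes, isomorphic

The graphs are isomorphic.
One valid mapping φ: V(G1) → V(G2): 0→2, 1→8, 2→1, 3→5, 4→6, 5→4, 6→3, 7→0, 8→10, 9→7, 10→9

Verify φ preserves adjacency — for each edge of G1, its image is an edge of G2:
  (0,1) → (φ(0),φ(1)) = (2,8) ∈ E(G2) ✓
  (0,2) → (φ(0),φ(2)) = (1,2) ∈ E(G2) ✓
  (0,10) → (φ(0),φ(10)) = (2,9) ∈ E(G2) ✓
  (1,2) → (φ(1),φ(2)) = (1,8) ∈ E(G2) ✓
  (1,3) → (φ(1),φ(3)) = (5,8) ∈ E(G2) ✓
  (1,4) → (φ(1),φ(4)) = (6,8) ∈ E(G2) ✓
  (1,5) → (φ(1),φ(5)) = (4,8) ∈ E(G2) ✓
  (1,6) → (φ(1),φ(6)) = (3,8) ∈ E(G2) ✓
  (2,3) → (φ(2),φ(3)) = (1,5) ∈ E(G2) ✓
  (2,4) → (φ(2),φ(4)) = (1,6) ∈ E(G2) ✓
  (2,5) → (φ(2),φ(5)) = (1,4) ∈ E(G2) ✓
  (2,6) → (φ(2),φ(6)) = (1,3) ∈ E(G2) ✓
  (2,8) → (φ(2),φ(8)) = (1,10) ∈ E(G2) ✓
  (2,9) → (φ(2),φ(9)) = (1,7) ∈ E(G2) ✓
  (2,10) → (φ(2),φ(10)) = (1,9) ∈ E(G2) ✓
  (3,4) → (φ(3),φ(4)) = (5,6) ∈ E(G2) ✓
  (3,8) → (φ(3),φ(8)) = (5,10) ∈ E(G2) ✓
  (3,9) → (φ(3),φ(9)) = (5,7) ∈ E(G2) ✓
  (4,8) → (φ(4),φ(8)) = (6,10) ∈ E(G2) ✓
  (4,9) → (φ(4),φ(9)) = (6,7) ∈ E(G2) ✓
  (5,6) → (φ(5),φ(6)) = (3,4) ∈ E(G2) ✓
  (5,7) → (φ(5),φ(7)) = (0,4) ∈ E(G2) ✓
  (5,9) → (φ(5),φ(9)) = (4,7) ∈ E(G2) ✓
  (6,7) → (φ(6),φ(7)) = (0,3) ∈ E(G2) ✓
  (6,9) → (φ(6),φ(9)) = (3,7) ∈ E(G2) ✓
  (7,8) → (φ(7),φ(8)) = (0,10) ∈ E(G2) ✓
  (7,9) → (φ(7),φ(9)) = (0,7) ∈ E(G2) ✓
  (7,10) → (φ(7),φ(10)) = (0,9) ∈ E(G2) ✓
  (9,10) → (φ(9),φ(10)) = (7,9) ∈ E(G2) ✓
All 29 edges of G1 map to edges of G2, and |E(G1)| = |E(G2)| = 29, so φ is a bijection on edges as well as vertices. Hence G1 ≅ G2.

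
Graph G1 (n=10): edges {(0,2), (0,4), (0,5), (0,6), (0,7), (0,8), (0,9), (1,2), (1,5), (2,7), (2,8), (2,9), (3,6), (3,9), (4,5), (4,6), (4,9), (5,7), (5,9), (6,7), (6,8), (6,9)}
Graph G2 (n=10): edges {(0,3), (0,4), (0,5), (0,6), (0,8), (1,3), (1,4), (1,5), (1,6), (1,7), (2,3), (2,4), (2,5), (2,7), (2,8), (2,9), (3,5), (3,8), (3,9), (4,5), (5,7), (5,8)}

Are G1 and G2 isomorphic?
Yes, isomorphic

The graphs are isomorphic.
One valid mapping φ: V(G1) → V(G2): 0→5, 1→6, 2→1, 3→9, 4→8, 5→0, 6→2, 7→4, 8→7, 9→3

Verify φ preserves adjacency — for each edge of G1, its image is an edge of G2:
  (0,2) → (φ(0),φ(2)) = (1,5) ∈ E(G2) ✓
  (0,4) → (φ(0),φ(4)) = (5,8) ∈ E(G2) ✓
  (0,5) → (φ(0),φ(5)) = (0,5) ∈ E(G2) ✓
  (0,6) → (φ(0),φ(6)) = (2,5) ∈ E(G2) ✓
  (0,7) → (φ(0),φ(7)) = (4,5) ∈ E(G2) ✓
  (0,8) → (φ(0),φ(8)) = (5,7) ∈ E(G2) ✓
  (0,9) → (φ(0),φ(9)) = (3,5) ∈ E(G2) ✓
  (1,2) → (φ(1),φ(2)) = (1,6) ∈ E(G2) ✓
  (1,5) → (φ(1),φ(5)) = (0,6) ∈ E(G2) ✓
  (2,7) → (φ(2),φ(7)) = (1,4) ∈ E(G2) ✓
  (2,8) → (φ(2),φ(8)) = (1,7) ∈ E(G2) ✓
  (2,9) → (φ(2),φ(9)) = (1,3) ∈ E(G2) ✓
  (3,6) → (φ(3),φ(6)) = (2,9) ∈ E(G2) ✓
  (3,9) → (φ(3),φ(9)) = (3,9) ∈ E(G2) ✓
  (4,5) → (φ(4),φ(5)) = (0,8) ∈ E(G2) ✓
  (4,6) → (φ(4),φ(6)) = (2,8) ∈ E(G2) ✓
  (4,9) → (φ(4),φ(9)) = (3,8) ∈ E(G2) ✓
  (5,7) → (φ(5),φ(7)) = (0,4) ∈ E(G2) ✓
  (5,9) → (φ(5),φ(9)) = (0,3) ∈ E(G2) ✓
  (6,7) → (φ(6),φ(7)) = (2,4) ∈ E(G2) ✓
  (6,8) → (φ(6),φ(8)) = (2,7) ∈ E(G2) ✓
  (6,9) → (φ(6),φ(9)) = (2,3) ∈ E(G2) ✓
All 22 edges of G1 map to edges of G2, and |E(G1)| = |E(G2)| = 22, so φ is a bijection on edges as well as vertices. Hence G1 ≅ G2.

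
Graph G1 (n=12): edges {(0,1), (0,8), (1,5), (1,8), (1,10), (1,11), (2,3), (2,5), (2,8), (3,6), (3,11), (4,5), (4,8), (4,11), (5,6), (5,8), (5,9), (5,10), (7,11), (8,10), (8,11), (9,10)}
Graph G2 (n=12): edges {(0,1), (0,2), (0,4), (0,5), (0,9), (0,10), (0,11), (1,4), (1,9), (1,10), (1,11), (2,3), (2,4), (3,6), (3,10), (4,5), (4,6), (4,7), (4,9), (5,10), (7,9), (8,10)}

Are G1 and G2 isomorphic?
Yes, isomorphic

The graphs are isomorphic.
One valid mapping φ: V(G1) → V(G2): 0→11, 1→1, 2→2, 3→3, 4→5, 5→4, 6→6, 7→8, 8→0, 9→7, 10→9, 11→10

Verify φ preserves adjacency — for each edge of G1, its image is an edge of G2:
  (0,1) → (φ(0),φ(1)) = (1,11) ∈ E(G2) ✓
  (0,8) → (φ(0),φ(8)) = (0,11) ∈ E(G2) ✓
  (1,5) → (φ(1),φ(5)) = (1,4) ∈ E(G2) ✓
  (1,8) → (φ(1),φ(8)) = (0,1) ∈ E(G2) ✓
  (1,10) → (φ(1),φ(10)) = (1,9) ∈ E(G2) ✓
  (1,11) → (φ(1),φ(11)) = (1,10) ∈ E(G2) ✓
  (2,3) → (φ(2),φ(3)) = (2,3) ∈ E(G2) ✓
  (2,5) → (φ(2),φ(5)) = (2,4) ∈ E(G2) ✓
  (2,8) → (φ(2),φ(8)) = (0,2) ∈ E(G2) ✓
  (3,6) → (φ(3),φ(6)) = (3,6) ∈ E(G2) ✓
  (3,11) → (φ(3),φ(11)) = (3,10) ∈ E(G2) ✓
  (4,5) → (φ(4),φ(5)) = (4,5) ∈ E(G2) ✓
  (4,8) → (φ(4),φ(8)) = (0,5) ∈ E(G2) ✓
  (4,11) → (φ(4),φ(11)) = (5,10) ∈ E(G2) ✓
  (5,6) → (φ(5),φ(6)) = (4,6) ∈ E(G2) ✓
  (5,8) → (φ(5),φ(8)) = (0,4) ∈ E(G2) ✓
  (5,9) → (φ(5),φ(9)) = (4,7) ∈ E(G2) ✓
  (5,10) → (φ(5),φ(10)) = (4,9) ∈ E(G2) ✓
  (7,11) → (φ(7),φ(11)) = (8,10) ∈ E(G2) ✓
  (8,10) → (φ(8),φ(10)) = (0,9) ∈ E(G2) ✓
  (8,11) → (φ(8),φ(11)) = (0,10) ∈ E(G2) ✓
  (9,10) → (φ(9),φ(10)) = (7,9) ∈ E(G2) ✓
All 22 edges of G1 map to edges of G2, and |E(G1)| = |E(G2)| = 22, so φ is a bijection on edges as well as vertices. Hence G1 ≅ G2.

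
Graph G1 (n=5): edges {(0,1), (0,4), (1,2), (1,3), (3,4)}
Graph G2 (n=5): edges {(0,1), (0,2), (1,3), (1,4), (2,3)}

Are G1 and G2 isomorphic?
Yes, isomorphic

The graphs are isomorphic.
One valid mapping φ: V(G1) → V(G2): 0→3, 1→1, 2→4, 3→0, 4→2

Verify φ preserves adjacency — for each edge of G1, its image is an edge of G2:
  (0,1) → (φ(0),φ(1)) = (1,3) ∈ E(G2) ✓
  (0,4) → (φ(0),φ(4)) = (2,3) ∈ E(G2) ✓
  (1,2) → (φ(1),φ(2)) = (1,4) ∈ E(G2) ✓
  (1,3) → (φ(1),φ(3)) = (0,1) ∈ E(G2) ✓
  (3,4) → (φ(3),φ(4)) = (0,2) ∈ E(G2) ✓
All 5 edges of G1 map to edges of G2, and |E(G1)| = |E(G2)| = 5, so φ is a bijection on edges as well as vertices. Hence G1 ≅ G2.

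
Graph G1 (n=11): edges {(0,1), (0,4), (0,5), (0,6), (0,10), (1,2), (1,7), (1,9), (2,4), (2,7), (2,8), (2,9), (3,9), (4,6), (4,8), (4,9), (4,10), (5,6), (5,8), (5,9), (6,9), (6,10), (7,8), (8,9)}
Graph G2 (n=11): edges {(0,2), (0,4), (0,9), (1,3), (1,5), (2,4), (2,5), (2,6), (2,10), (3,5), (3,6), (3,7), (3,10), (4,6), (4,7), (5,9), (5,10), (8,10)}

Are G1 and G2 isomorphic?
No, not isomorphic

The graphs are NOT isomorphic.

Counting triangles (3-cliques): G1 has 15, G2 has 5.
Triangle count is an isomorphism invariant, so differing triangle counts rule out isomorphism.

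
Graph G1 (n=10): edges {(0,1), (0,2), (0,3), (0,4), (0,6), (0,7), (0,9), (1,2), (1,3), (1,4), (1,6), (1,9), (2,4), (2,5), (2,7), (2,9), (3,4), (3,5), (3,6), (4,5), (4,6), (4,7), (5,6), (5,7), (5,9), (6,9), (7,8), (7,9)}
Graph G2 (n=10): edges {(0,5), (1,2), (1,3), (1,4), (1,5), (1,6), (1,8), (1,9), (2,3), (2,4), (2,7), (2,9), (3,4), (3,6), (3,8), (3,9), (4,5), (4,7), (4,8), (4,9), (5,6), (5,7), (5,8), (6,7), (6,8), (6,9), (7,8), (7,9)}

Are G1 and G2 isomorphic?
Yes, isomorphic

The graphs are isomorphic.
One valid mapping φ: V(G1) → V(G2): 0→1, 1→3, 2→8, 3→2, 4→4, 5→7, 6→9, 7→5, 8→0, 9→6

Verify φ preserves adjacency — for each edge of G1, its image is an edge of G2:
  (0,1) → (φ(0),φ(1)) = (1,3) ∈ E(G2) ✓
  (0,2) → (φ(0),φ(2)) = (1,8) ∈ E(G2) ✓
  (0,3) → (φ(0),φ(3)) = (1,2) ∈ E(G2) ✓
  (0,4) → (φ(0),φ(4)) = (1,4) ∈ E(G2) ✓
  (0,6) → (φ(0),φ(6)) = (1,9) ∈ E(G2) ✓
  (0,7) → (φ(0),φ(7)) = (1,5) ∈ E(G2) ✓
  (0,9) → (φ(0),φ(9)) = (1,6) ∈ E(G2) ✓
  (1,2) → (φ(1),φ(2)) = (3,8) ∈ E(G2) ✓
  (1,3) → (φ(1),φ(3)) = (2,3) ∈ E(G2) ✓
  (1,4) → (φ(1),φ(4)) = (3,4) ∈ E(G2) ✓
  (1,6) → (φ(1),φ(6)) = (3,9) ∈ E(G2) ✓
  (1,9) → (φ(1),φ(9)) = (3,6) ∈ E(G2) ✓
  (2,4) → (φ(2),φ(4)) = (4,8) ∈ E(G2) ✓
  (2,5) → (φ(2),φ(5)) = (7,8) ∈ E(G2) ✓
  (2,7) → (φ(2),φ(7)) = (5,8) ∈ E(G2) ✓
  (2,9) → (φ(2),φ(9)) = (6,8) ∈ E(G2) ✓
  (3,4) → (φ(3),φ(4)) = (2,4) ∈ E(G2) ✓
  (3,5) → (φ(3),φ(5)) = (2,7) ∈ E(G2) ✓
  (3,6) → (φ(3),φ(6)) = (2,9) ∈ E(G2) ✓
  (4,5) → (φ(4),φ(5)) = (4,7) ∈ E(G2) ✓
  (4,6) → (φ(4),φ(6)) = (4,9) ∈ E(G2) ✓
  (4,7) → (φ(4),φ(7)) = (4,5) ∈ E(G2) ✓
  (5,6) → (φ(5),φ(6)) = (7,9) ∈ E(G2) ✓
  (5,7) → (φ(5),φ(7)) = (5,7) ∈ E(G2) ✓
  (5,9) → (φ(5),φ(9)) = (6,7) ∈ E(G2) ✓
  (6,9) → (φ(6),φ(9)) = (6,9) ∈ E(G2) ✓
  (7,8) → (φ(7),φ(8)) = (0,5) ∈ E(G2) ✓
  (7,9) → (φ(7),φ(9)) = (5,6) ∈ E(G2) ✓
All 28 edges of G1 map to edges of G2, and |E(G1)| = |E(G2)| = 28, so φ is a bijection on edges as well as vertices. Hence G1 ≅ G2.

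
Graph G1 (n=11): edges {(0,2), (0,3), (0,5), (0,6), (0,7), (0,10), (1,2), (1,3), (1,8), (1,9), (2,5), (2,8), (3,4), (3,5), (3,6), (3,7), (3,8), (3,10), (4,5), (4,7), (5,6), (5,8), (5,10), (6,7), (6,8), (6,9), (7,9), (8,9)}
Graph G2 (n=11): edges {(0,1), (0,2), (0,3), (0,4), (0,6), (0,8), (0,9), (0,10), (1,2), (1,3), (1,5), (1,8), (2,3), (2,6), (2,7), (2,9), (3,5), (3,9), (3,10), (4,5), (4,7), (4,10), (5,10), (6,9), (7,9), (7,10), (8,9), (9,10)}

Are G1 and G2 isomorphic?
Yes, isomorphic

The graphs are isomorphic.
One valid mapping φ: V(G1) → V(G2): 0→2, 1→4, 2→7, 3→0, 4→8, 5→9, 6→3, 7→1, 8→10, 9→5, 10→6

Verify φ preserves adjacency — for each edge of G1, its image is an edge of G2:
  (0,2) → (φ(0),φ(2)) = (2,7) ∈ E(G2) ✓
  (0,3) → (φ(0),φ(3)) = (0,2) ∈ E(G2) ✓
  (0,5) → (φ(0),φ(5)) = (2,9) ∈ E(G2) ✓
  (0,6) → (φ(0),φ(6)) = (2,3) ∈ E(G2) ✓
  (0,7) → (φ(0),φ(7)) = (1,2) ∈ E(G2) ✓
  (0,10) → (φ(0),φ(10)) = (2,6) ∈ E(G2) ✓
  (1,2) → (φ(1),φ(2)) = (4,7) ∈ E(G2) ✓
  (1,3) → (φ(1),φ(3)) = (0,4) ∈ E(G2) ✓
  (1,8) → (φ(1),φ(8)) = (4,10) ∈ E(G2) ✓
  (1,9) → (φ(1),φ(9)) = (4,5) ∈ E(G2) ✓
  (2,5) → (φ(2),φ(5)) = (7,9) ∈ E(G2) ✓
  (2,8) → (φ(2),φ(8)) = (7,10) ∈ E(G2) ✓
  (3,4) → (φ(3),φ(4)) = (0,8) ∈ E(G2) ✓
  (3,5) → (φ(3),φ(5)) = (0,9) ∈ E(G2) ✓
  (3,6) → (φ(3),φ(6)) = (0,3) ∈ E(G2) ✓
  (3,7) → (φ(3),φ(7)) = (0,1) ∈ E(G2) ✓
  (3,8) → (φ(3),φ(8)) = (0,10) ∈ E(G2) ✓
  (3,10) → (φ(3),φ(10)) = (0,6) ∈ E(G2) ✓
  (4,5) → (φ(4),φ(5)) = (8,9) ∈ E(G2) ✓
  (4,7) → (φ(4),φ(7)) = (1,8) ∈ E(G2) ✓
  (5,6) → (φ(5),φ(6)) = (3,9) ∈ E(G2) ✓
  (5,8) → (φ(5),φ(8)) = (9,10) ∈ E(G2) ✓
  (5,10) → (φ(5),φ(10)) = (6,9) ∈ E(G2) ✓
  (6,7) → (φ(6),φ(7)) = (1,3) ∈ E(G2) ✓
  (6,8) → (φ(6),φ(8)) = (3,10) ∈ E(G2) ✓
  (6,9) → (φ(6),φ(9)) = (3,5) ∈ E(G2) ✓
  (7,9) → (φ(7),φ(9)) = (1,5) ∈ E(G2) ✓
  (8,9) → (φ(8),φ(9)) = (5,10) ∈ E(G2) ✓
All 28 edges of G1 map to edges of G2, and |E(G1)| = |E(G2)| = 28, so φ is a bijection on edges as well as vertices. Hence G1 ≅ G2.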